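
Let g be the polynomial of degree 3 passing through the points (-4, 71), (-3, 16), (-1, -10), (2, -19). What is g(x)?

Write g(x) = ax^3 + bx^2 + cx + d. Substituting each data point gives a linear system:
  -64a + 16b - 4c + d = 71
  -27a + 9b - 3c + d = 16
  -a + b - c + d = -10
  8a + 4b + 2c + d = -19
Solving the system yields a = -2, b = -2, c = 5, d = -5.
So g(x) = -2x^3 - 2x^2 + 5x - 5.
Check: g(-4) = 71. ✓

g(x) = -2x^3 - 2x^2 + 5x - 5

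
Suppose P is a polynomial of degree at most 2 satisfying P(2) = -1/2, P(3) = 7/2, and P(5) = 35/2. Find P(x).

Write P(x) = ax^2 + bx + c. Substituting each data point gives a linear system:
  4a + 2b + c = -1/2
  9a + 3b + c = 7/2
  25a + 5b + c = 35/2
Solving the system yields a = 1, b = -1, c = -5/2.
So P(x) = x^2 - x - 5/2.
Check: P(5) = 35/2. ✓

P(x) = x^2 - x - 5/2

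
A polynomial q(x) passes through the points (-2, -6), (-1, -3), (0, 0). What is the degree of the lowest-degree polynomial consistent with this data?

1

Forward differences of the values at x = -2, -1, 0:
  q  : -6  -3  0
  Δ  : 3  3
  Δ^2: 0
The first differences are constant (3) and nonzero, while all higher differences vanish, so the minimal degree is 1.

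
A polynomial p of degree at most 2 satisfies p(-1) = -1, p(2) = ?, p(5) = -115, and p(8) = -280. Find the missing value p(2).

-22

The 3 known points determine the degree-2 polynomial uniquely.
Write p(t) = at^2 + bt + c. Substituting each data point gives a linear system:
  a - b + c = -1
  25a + 5b + c = -115
  64a + 8b + c = -280
Solving the system yields a = -4, b = -3, c = 0.
So p(t) = -4t^2 - 3t.
Then p(2) = -22.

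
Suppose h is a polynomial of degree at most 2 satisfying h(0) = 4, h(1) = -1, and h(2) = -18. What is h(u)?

Write h(u) = au^2 + bu + c. Substituting each data point gives a linear system:
  c = 4
  a + b + c = -1
  4a + 2b + c = -18
Solving the system yields a = -6, b = 1, c = 4.
So h(u) = -6u^2 + u + 4.
Check: h(1) = -1. ✓

h(u) = -6u^2 + u + 4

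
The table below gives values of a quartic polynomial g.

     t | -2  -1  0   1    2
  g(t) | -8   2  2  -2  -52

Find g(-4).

-322

Forward differences of the values at t = -2, -1, 0, 1, 2:
  g  : -8  2  2  -2  -52
  Δ  : 10  0  -4  -50
  Δ^2: -10  -4  -46
  Δ^3: 6  -42
  Δ^4: -48
The fourth differences are constant, confirming degree 4.
Interpolating (Newton forward form) and evaluating at t = -4 gives g(-4) = -322.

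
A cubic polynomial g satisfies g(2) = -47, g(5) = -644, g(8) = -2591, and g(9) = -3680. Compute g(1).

Using the Lagrange interpolation formula with nodes 2, 5, 8, 9:
  L_0(u) = (u - 5)(u - 8)(u - 9) / -126
  L_1(u) = (u - 2)(u - 8)(u - 9) / 36
  L_2(u) = (u - 2)(u - 5)(u - 9) / -18
  L_3(u) = (u - 2)(u - 5)(u - 8) / 28
Then g(u) = -47·L_0(u) - 644·L_1(u) - 2591·L_2(u) - 3680·L_3(u).
Expanding and collecting terms gives g(u) = -5u³ - 4u + 1.
Evaluating at u = 1: g(1) = -8.

-8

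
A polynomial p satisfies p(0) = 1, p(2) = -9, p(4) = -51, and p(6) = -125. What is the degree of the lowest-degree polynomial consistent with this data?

Forward differences of the values at n = 0, 2, 4, 6:
  p  : 1  -9  -51  -125
  Δ  : -10  -42  -74
  Δ^2: -32  -32
  Δ^3: 0
The second differences are constant (-32) and nonzero, while all higher differences vanish, so the minimal degree is 2.

2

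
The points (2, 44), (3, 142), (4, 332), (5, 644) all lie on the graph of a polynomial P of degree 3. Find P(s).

Using the Lagrange interpolation formula with nodes 2, 3, 4, 5:
  L_0(s) = (s - 3)(s - 4)(s - 5) / -6
  L_1(s) = (s - 2)(s - 4)(s - 5) / 2
  L_2(s) = (s - 2)(s - 3)(s - 5) / -2
  L_3(s) = (s - 2)(s - 3)(s - 4) / 6
Then P(s) = 44·L_0(s) + 142·L_1(s) + 332·L_2(s) + 644·L_3(s).
Expanding and collecting terms gives P(s) = 5s³ + s² - 2s + 4.
Check: P(4) = 332. ✓

P(s) = 5s^3 + s^2 - 2s + 4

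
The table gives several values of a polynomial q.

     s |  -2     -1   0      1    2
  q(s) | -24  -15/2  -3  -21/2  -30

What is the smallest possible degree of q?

Forward differences of the values at s = -2, -1, 0, 1, 2:
  q  : -24  -15/2  -3  -21/2  -30
  Δ  : 33/2  9/2  -15/2  -39/2
  Δ^2: -12  -12  -12
  Δ^3: 0  0
  Δ^4: 0
The second differences are constant (-12) and nonzero, while all higher differences vanish, so the minimal degree is 2.

2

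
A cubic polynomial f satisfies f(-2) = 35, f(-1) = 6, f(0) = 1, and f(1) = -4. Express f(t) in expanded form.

Using the Lagrange interpolation formula with nodes -2, -1, 0, 1:
  L_0(t) = (t + 1)t(t - 1) / -6
  L_1(t) = (t + 2)t(t - 1) / 2
  L_2(t) = (t + 2)(t + 1)(t - 1) / -2
  L_3(t) = (t + 2)(t + 1)t / 6
Then f(t) = 35·L_0(t) + 6·L_1(t) + 1·L_2(t) - 4·L_3(t).
Expanding and collecting terms gives f(t) = -4t³ - t + 1.
Check: f(0) = 1. ✓

f(t) = -4t^3 - t + 1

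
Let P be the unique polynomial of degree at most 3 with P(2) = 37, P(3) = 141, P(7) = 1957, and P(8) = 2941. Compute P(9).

Write P(t) = at^3 + bt^2 + ct + d. Substituting each data point gives a linear system:
  8a + 4b + 2c + d = 37
  27a + 9b + 3c + d = 141
  343a + 49b + 7c + d = 1957
  512a + 64b + 8c + d = 2941
Solving the system yields a = 6, b = -2, c = 0, d = -3.
So P(t) = 6t^3 - 2t^2 - 3.
Then P(9) = 4209.

4209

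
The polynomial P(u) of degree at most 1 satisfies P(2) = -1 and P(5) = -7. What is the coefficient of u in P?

-2

Write P(u) = au + b. Substituting each data point gives a linear system:
  2a + b = -1
  5a + b = -7
Solving the system yields a = -2, b = 3.
So P(u) = -2u + 3.
The leading coefficient is -2.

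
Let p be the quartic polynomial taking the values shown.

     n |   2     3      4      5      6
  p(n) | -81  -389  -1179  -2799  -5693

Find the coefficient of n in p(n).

Write p(n) = an^4 + bn^3 + cn^2 + dn + e. Substituting each data point gives a linear system:
  16a + 8b + 4c + 2d + e = -81
  81a + 27b + 9c + 3d + e = -389
  256a + 64b + 16c + 4d + e = -1179
  625a + 125b + 25c + 5d + e = -2799
  1296a + 216b + 36c + 6d + e = -5693
Solving the system yields a = -4, b = -2, c = -3, d = 5, e = 1.
So p(n) = -4n^4 - 2n^3 - 3n^2 + 5n + 1.
The coefficient of n is 5.

5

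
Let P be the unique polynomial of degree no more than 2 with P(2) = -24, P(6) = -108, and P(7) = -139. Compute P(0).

Using the Lagrange interpolation formula with nodes 2, 6, 7:
  L_0(t) = (t - 6)(t - 7) / 20
  L_1(t) = (t - 2)(t - 7) / -4
  L_2(t) = (t - 2)(t - 6) / 5
Then P(t) = -24·L_0(t) - 108·L_1(t) - 139·L_2(t).
Expanding and collecting terms gives P(t) = -2t^2 - 5t - 6.
Evaluating at t = 0: P(0) = -6.

-6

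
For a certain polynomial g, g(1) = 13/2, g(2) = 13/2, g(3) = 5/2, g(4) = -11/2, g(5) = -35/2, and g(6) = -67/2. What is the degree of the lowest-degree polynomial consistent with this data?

Forward differences of the values at t = 1, 2, 3, 4, 5, 6:
  g  : 13/2  13/2  5/2  -11/2  -35/2  -67/2
  Δ  : 0  -4  -8  -12  -16
  Δ^2: -4  -4  -4  -4
  Δ^3: 0  0  0
  Δ^4: 0  0
  Δ^5: 0
The second differences are constant (-4) and nonzero, while all higher differences vanish, so the minimal degree is 2.

2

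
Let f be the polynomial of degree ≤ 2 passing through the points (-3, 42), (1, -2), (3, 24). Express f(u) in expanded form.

Write f(u) = au^2 + bu + c. Substituting each data point gives a linear system:
  9a - 3b + c = 42
  a + b + c = -2
  9a + 3b + c = 24
Solving the system yields a = 4, b = -3, c = -3.
So f(u) = 4u^2 - 3u - 3.
Check: f(3) = 24. ✓

f(u) = 4u^2 - 3u - 3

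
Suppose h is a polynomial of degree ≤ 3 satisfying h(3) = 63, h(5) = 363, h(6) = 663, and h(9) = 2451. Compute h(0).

Write h(x) = ax^3 + bx^2 + cx + d. Substituting each data point gives a linear system:
  27a + 9b + 3c + d = 63
  125a + 25b + 5c + d = 363
  216a + 36b + 6c + d = 663
  729a + 81b + 9c + d = 2451
Solving the system yields a = 4, b = -6, c = 2, d = 3.
So h(x) = 4x^3 - 6x^2 + 2x + 3.
Then h(0) = 3.

3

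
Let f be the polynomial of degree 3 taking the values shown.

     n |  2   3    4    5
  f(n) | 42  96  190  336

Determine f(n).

Write f(n) = an^3 + bn^2 + cn + d. Substituting each data point gives a linear system:
  8a + 4b + 2c + d = 42
  27a + 9b + 3c + d = 96
  64a + 16b + 4c + d = 190
  125a + 25b + 5c + d = 336
Solving the system yields a = 2, b = 2, c = 6, d = 6.
So f(n) = 2n^3 + 2n^2 + 6n + 6.
Check: f(2) = 42. ✓

f(n) = 2n^3 + 2n^2 + 6n + 6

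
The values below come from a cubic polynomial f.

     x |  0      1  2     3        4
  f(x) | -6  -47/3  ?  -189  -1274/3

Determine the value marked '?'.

The 4 known points determine the degree-3 polynomial uniquely.
Write f(x) = ax^3 + bx^2 + cx + d. Substituting each data point gives a linear system:
  d = -6
  a + b + c + d = -47/3
  27a + 9b + 3c + d = -189
  64a + 16b + 4c + d = -1274/3
Solving the system yields a = -6, b = -5/3, c = -2, d = -6.
So f(x) = -6x^3 - (5/3)x^2 - 2x - 6.
Then f(2) = -194/3.

-194/3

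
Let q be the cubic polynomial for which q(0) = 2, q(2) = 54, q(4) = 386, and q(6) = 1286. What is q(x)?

Write q(x) = ax^3 + bx^2 + cx + d. Substituting each data point gives a linear system:
  d = 2
  8a + 4b + 2c + d = 54
  64a + 16b + 4c + d = 386
  216a + 36b + 6c + d = 1286
Solving the system yields a = 6, b = -1, c = 4, d = 2.
So q(x) = 6x^3 - x^2 + 4x + 2.
Check: q(6) = 1286. ✓

q(x) = 6x^3 - x^2 + 4x + 2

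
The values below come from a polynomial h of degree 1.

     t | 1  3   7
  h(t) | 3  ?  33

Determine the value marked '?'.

The 2 known points determine the degree-1 polynomial uniquely.
Write h(t) = at + b. Substituting each data point gives a linear system:
  a + b = 3
  7a + b = 33
Solving the system yields a = 5, b = -2.
So h(t) = 5t - 2.
Then h(3) = 13.

13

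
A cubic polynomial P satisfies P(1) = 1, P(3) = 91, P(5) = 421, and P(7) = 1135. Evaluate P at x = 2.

25

Using the Lagrange interpolation formula with nodes 1, 3, 5, 7:
  L_0(x) = (x - 3)(x - 5)(x - 7) / -48
  L_1(x) = (x - 1)(x - 5)(x - 7) / 16
  L_2(x) = (x - 1)(x - 3)(x - 7) / -16
  L_3(x) = (x - 1)(x - 3)(x - 5) / 48
Then P(x) = 1·L_0(x) + 91·L_1(x) + 421·L_2(x) + 1135·L_3(x).
Expanding and collecting terms gives P(x) = 3x³ + 3x² - 6x + 1.
Evaluating at x = 2: P(2) = 25.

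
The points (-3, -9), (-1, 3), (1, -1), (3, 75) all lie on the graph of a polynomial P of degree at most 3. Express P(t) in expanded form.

Using the Lagrange interpolation formula with nodes -3, -1, 1, 3:
  L_0(t) = (t + 1)(t - 1)(t - 3) / -48
  L_1(t) = (t + 3)(t - 1)(t - 3) / 16
  L_2(t) = (t + 3)(t + 1)(t - 3) / -16
  L_3(t) = (t + 3)(t + 1)(t - 1) / 48
Then P(t) = -9·L_0(t) + 3·L_1(t) - 1·L_2(t) + 75·L_3(t).
Expanding and collecting terms gives P(t) = 2t^3 + 4t^2 - 4t - 3.
Check: P(-1) = 3. ✓

P(t) = 2t^3 + 4t^2 - 4t - 3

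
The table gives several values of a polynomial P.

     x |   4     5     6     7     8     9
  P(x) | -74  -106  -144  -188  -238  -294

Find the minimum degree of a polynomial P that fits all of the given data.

Forward differences of the values at x = 4, 5, 6, 7, 8, 9:
  P  : -74  -106  -144  -188  -238  -294
  Δ  : -32  -38  -44  -50  -56
  Δ^2: -6  -6  -6  -6
  Δ^3: 0  0  0
  Δ^4: 0  0
  Δ^5: 0
The second differences are constant (-6) and nonzero, while all higher differences vanish, so the minimal degree is 2.

2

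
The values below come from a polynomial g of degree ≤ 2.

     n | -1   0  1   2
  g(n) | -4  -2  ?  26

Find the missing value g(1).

8

On equispaced nodes a degree-2 polynomial has vanishing third forward difference, so
  - g(-1) + 3·g(0) - 3·g(1) + g(2) = 0.
Substituting the known values and solving for g(1):
  -3·g(1) = -24
  g(1) = 8.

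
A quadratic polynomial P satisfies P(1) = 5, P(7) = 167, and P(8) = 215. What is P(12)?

Using the Lagrange interpolation formula with nodes 1, 7, 8:
  L_0(x) = (x - 7)(x - 8) / 42
  L_1(x) = (x - 1)(x - 8) / -6
  L_2(x) = (x - 1)(x - 7) / 7
Then P(x) = 5·L_0(x) + 167·L_1(x) + 215·L_2(x).
Expanding and collecting terms gives P(x) = 3x^2 + 3x - 1.
Evaluating at x = 12: P(12) = 467.

467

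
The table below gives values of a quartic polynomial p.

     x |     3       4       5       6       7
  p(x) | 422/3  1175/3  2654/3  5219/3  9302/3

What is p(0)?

Write p(x) = ax^4 + bx^3 + cx^2 + dx + e. Substituting each data point gives a linear system:
  81a + 27b + 9c + 3d + e = 422/3
  256a + 64b + 16c + 4d + e = 1175/3
  625a + 125b + 25c + 5d + e = 2654/3
  1296a + 216b + 36c + 6d + e = 5219/3
  2401a + 343b + 49c + 7d + e = 9302/3
Solving the system yields a = 1, b = 2, c = 0, d = 2, e = -1/3.
So p(x) = x^4 + 2x^3 + 2x - 1/3.
Then p(0) = -1/3.

-1/3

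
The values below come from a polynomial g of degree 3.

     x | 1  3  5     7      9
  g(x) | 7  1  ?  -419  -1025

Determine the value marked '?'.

On equispaced nodes a degree-3 polynomial has vanishing fourth forward difference, so
  g(1) - 4·g(3) + 6·g(5) - 4·g(7) + g(9) = 0.
Substituting the known values and solving for g(5):
  6·g(5) = -654
  g(5) = -109.

-109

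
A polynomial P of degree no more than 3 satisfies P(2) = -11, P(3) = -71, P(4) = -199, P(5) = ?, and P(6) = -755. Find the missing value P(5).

The 4 known points determine the degree-3 polynomial uniquely.
Write P(s) = as^3 + bs^2 + cs + d. Substituting each data point gives a linear system:
  8a + 4b + 2c + d = -11
  27a + 9b + 3c + d = -71
  64a + 16b + 4c + d = -199
  216a + 36b + 6c + d = -755
Solving the system yields a = -4, b = 2, c = 6, d = 1.
So P(s) = -4s^3 + 2s^2 + 6s + 1.
Then P(5) = -419.

-419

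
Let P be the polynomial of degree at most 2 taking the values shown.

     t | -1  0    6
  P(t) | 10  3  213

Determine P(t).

P(t) = 6t^2 - t + 3

Using the Lagrange interpolation formula with nodes -1, 0, 6:
  L_0(t) = t(t - 6) / 7
  L_1(t) = (t + 1)(t - 6) / -6
  L_2(t) = (t + 1)t / 42
Then P(t) = 10·L_0(t) + 3·L_1(t) + 213·L_2(t).
Expanding and collecting terms gives P(t) = 6t² - t + 3.
Check: P(6) = 213. ✓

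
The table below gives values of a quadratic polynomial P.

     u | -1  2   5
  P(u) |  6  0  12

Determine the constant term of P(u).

Write P(u) = au^2 + bu + c. Substituting each data point gives a linear system:
  a - b + c = 6
  4a + 2b + c = 0
  25a + 5b + c = 12
Solving the system yields a = 1, b = -3, c = 2.
So P(u) = u^2 - 3u + 2.
The constant term is 2.

2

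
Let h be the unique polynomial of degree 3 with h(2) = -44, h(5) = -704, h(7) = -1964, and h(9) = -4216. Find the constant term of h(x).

-4

Write h(x) = ax^3 + bx^2 + cx + d. Substituting each data point gives a linear system:
  8a + 4b + 2c + d = -44
  125a + 25b + 5c + d = -704
  343a + 49b + 7c + d = -1964
  729a + 81b + 9c + d = -4216
Solving the system yields a = -6, b = 2, c = 0, d = -4.
So h(x) = -6x^3 + 2x^2 - 4.
The constant term is -4.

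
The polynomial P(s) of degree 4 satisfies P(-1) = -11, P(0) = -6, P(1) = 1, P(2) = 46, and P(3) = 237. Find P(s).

P(s) = 3s^4 - 2s^2 + 6s - 6

Using the Lagrange interpolation formula with nodes -1, 0, 1, 2, 3:
  L_0(s) = s(s - 1)(s - 2)(s - 3) / 24
  L_1(s) = (s + 1)(s - 1)(s - 2)(s - 3) / -6
  L_2(s) = (s + 1)s(s - 2)(s - 3) / 4
  L_3(s) = (s + 1)s(s - 1)(s - 3) / -6
  L_4(s) = (s + 1)s(s - 1)(s - 2) / 24
Then P(s) = -11·L_0(s) - 6·L_1(s) + 1·L_2(s) + 46·L_3(s) + 237·L_4(s).
Expanding and collecting terms gives P(s) = 3s^4 - 2s^2 + 6s - 6.
Check: P(-1) = -11. ✓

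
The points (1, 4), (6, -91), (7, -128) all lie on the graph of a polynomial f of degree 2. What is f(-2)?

-11

Write f(x) = ax^2 + bx + c. Substituting each data point gives a linear system:
  a + b + c = 4
  36a + 6b + c = -91
  49a + 7b + c = -128
Solving the system yields a = -3, b = 2, c = 5.
So f(x) = -3x^2 + 2x + 5.
Then f(-2) = -11.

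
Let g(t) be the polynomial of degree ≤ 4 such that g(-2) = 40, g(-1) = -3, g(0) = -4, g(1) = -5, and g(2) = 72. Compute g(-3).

Forward differences of the values at t = -2, -1, 0, 1, 2:
  g  : 40  -3  -4  -5  72
  Δ  : -43  -1  -1  77
  Δ^2: 42  0  78
  Δ^3: -42  78
  Δ^4: 120
The fourth differences are constant, confirming degree 4.
Interpolating (Newton forward form) and evaluating at t = -3 gives g(-3) = 287.

287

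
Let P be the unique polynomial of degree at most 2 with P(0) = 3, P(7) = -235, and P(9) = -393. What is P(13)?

-829

Using the Lagrange interpolation formula with nodes 0, 7, 9:
  L_0(s) = (s - 7)(s - 9) / 63
  L_1(s) = s(s - 9) / -14
  L_2(s) = s(s - 7) / 18
Then P(s) = 3·L_0(s) - 235·L_1(s) - 393·L_2(s).
Expanding and collecting terms gives P(s) = -5s² + s + 3.
Evaluating at s = 13: P(13) = -829.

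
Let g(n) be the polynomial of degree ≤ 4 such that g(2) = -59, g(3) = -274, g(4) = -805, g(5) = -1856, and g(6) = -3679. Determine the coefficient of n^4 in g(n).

Write g(n) = an^4 + bn^3 + cn^2 + dn + e. Substituting each data point gives a linear system:
  16a + 8b + 4c + 2d + e = -59
  81a + 27b + 9c + 3d + e = -274
  256a + 64b + 16c + 4d + e = -805
  625a + 125b + 25c + 5d + e = -1856
  1296a + 216b + 36c + 6d + e = -3679
Solving the system yields a = -2, b = -6, c = 6, d = -1, e = -1.
So g(n) = -2n^4 - 6n^3 + 6n^2 - n - 1.
The leading coefficient is -2.

-2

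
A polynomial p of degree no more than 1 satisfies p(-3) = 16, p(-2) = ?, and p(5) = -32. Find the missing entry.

10

The 2 known points determine the degree-1 polynomial uniquely.
Write p(t) = at + b. Substituting each data point gives a linear system:
  -3a + b = 16
  5a + b = -32
Solving the system yields a = -6, b = -2.
So p(t) = -6t - 2.
Then p(-2) = 10.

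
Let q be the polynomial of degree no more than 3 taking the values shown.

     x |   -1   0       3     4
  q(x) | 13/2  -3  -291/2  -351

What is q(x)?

q(x) = -6x^3 + (5/2)x^2 - x - 3

Using the Lagrange interpolation formula with nodes -1, 0, 3, 4:
  L_0(x) = x(x - 3)(x - 4) / -20
  L_1(x) = (x + 1)(x - 3)(x - 4) / 12
  L_2(x) = (x + 1)x(x - 4) / -12
  L_3(x) = (x + 1)x(x - 3) / 20
Then q(x) = 13/2·L_0(x) - 3·L_1(x) - 291/2·L_2(x) - 351·L_3(x).
Expanding and collecting terms gives q(x) = -6x^3 + (5/2)x^2 - x - 3.
Check: q(0) = -3. ✓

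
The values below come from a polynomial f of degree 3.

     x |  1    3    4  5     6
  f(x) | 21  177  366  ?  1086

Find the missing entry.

The 4 known points determine the degree-3 polynomial uniquely.
Write f(x) = ax^3 + bx^2 + cx + d. Substituting each data point gives a linear system:
  a + b + c + d = 21
  27a + 9b + 3c + d = 177
  64a + 16b + 4c + d = 366
  216a + 36b + 6c + d = 1086
Solving the system yields a = 4, b = 5, c = 6, d = 6.
So f(x) = 4x³ + 5x² + 6x + 6.
Then f(5) = 661.

661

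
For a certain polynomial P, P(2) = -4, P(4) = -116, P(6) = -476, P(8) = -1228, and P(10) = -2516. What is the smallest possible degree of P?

3

Forward differences of the values at u = 2, 4, 6, 8, 10:
  P  : -4  -116  -476  -1228  -2516
  Δ  : -112  -360  -752  -1288
  Δ^2: -248  -392  -536
  Δ^3: -144  -144
  Δ^4: 0
The third differences are constant (-144) and nonzero, while all higher differences vanish, so the minimal degree is 3.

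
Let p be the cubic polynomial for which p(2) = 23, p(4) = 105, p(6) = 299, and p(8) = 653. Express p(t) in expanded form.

p(t) = t^3 + 2t^2 + t + 5

Using the Lagrange interpolation formula with nodes 2, 4, 6, 8:
  L_0(t) = (t - 4)(t - 6)(t - 8) / -48
  L_1(t) = (t - 2)(t - 6)(t - 8) / 16
  L_2(t) = (t - 2)(t - 4)(t - 8) / -16
  L_3(t) = (t - 2)(t - 4)(t - 6) / 48
Then p(t) = 23·L_0(t) + 105·L_1(t) + 299·L_2(t) + 653·L_3(t).
Expanding and collecting terms gives p(t) = t³ + 2t² + t + 5.
Check: p(4) = 105. ✓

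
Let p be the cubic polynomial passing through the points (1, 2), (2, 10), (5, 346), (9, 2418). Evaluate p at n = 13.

Using the Lagrange interpolation formula with nodes 1, 2, 5, 9:
  L_0(n) = (n - 2)(n - 5)(n - 9) / -32
  L_1(n) = (n - 1)(n - 5)(n - 9) / 21
  L_2(n) = (n - 1)(n - 2)(n - 9) / -48
  L_3(n) = (n - 1)(n - 2)(n - 5) / 224
Then p(n) = 2·L_0(n) + 10·L_1(n) + 346·L_2(n) + 2418·L_3(n).
Expanding and collecting terms gives p(n) = 4n^3 - 6n^2 - 2n + 6.
Evaluating at n = 13: p(13) = 7754.

7754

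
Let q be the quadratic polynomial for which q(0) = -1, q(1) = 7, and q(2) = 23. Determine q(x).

q(x) = 4x^2 + 4x - 1

Using the Lagrange interpolation formula with nodes 0, 1, 2:
  L_0(x) = (x - 1)(x - 2) / 2
  L_1(x) = x(x - 2) / -1
  L_2(x) = x(x - 1) / 2
Then q(x) = -1·L_0(x) + 7·L_1(x) + 23·L_2(x).
Expanding and collecting terms gives q(x) = 4x^2 + 4x - 1.
Check: q(1) = 7. ✓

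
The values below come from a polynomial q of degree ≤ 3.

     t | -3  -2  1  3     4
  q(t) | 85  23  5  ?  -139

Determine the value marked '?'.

The 4 known points determine the degree-3 polynomial uniquely.
Write q(t) = at^3 + bt^2 + ct + d. Substituting each data point gives a linear system:
  -27a + 9b - 3c + d = 85
  -8a + 4b - 2c + d = 23
  a + b + c + d = 5
  64a + 16b + 4c + d = -139
Solving the system yields a = -3, b = 2, c = 5, d = 1.
So q(t) = -3t³ + 2t² + 5t + 1.
Then q(3) = -47.

-47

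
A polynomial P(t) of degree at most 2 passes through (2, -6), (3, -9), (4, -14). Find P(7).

-41

Using the Lagrange interpolation formula with nodes 2, 3, 4:
  L_0(t) = (t - 3)(t - 4) / 2
  L_1(t) = (t - 2)(t - 4) / -1
  L_2(t) = (t - 2)(t - 3) / 2
Then P(t) = -6·L_0(t) - 9·L_1(t) - 14·L_2(t).
Expanding and collecting terms gives P(t) = -t^2 + 2t - 6.
Evaluating at t = 7: P(7) = -41.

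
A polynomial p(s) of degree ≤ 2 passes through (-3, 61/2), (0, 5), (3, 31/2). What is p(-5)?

135/2

Forward differences of the values at s = -3, 0, 3:
  p  : 61/2  5  31/2
  Δ  : -51/2  21/2
  Δ^2: 36
The second differences are constant, confirming degree 2.
Interpolating (Newton forward form) and evaluating at s = -5 gives p(-5) = 135/2.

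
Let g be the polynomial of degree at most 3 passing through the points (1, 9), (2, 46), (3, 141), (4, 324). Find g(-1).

-11

Write g(u) = au^3 + bu^2 + cu + d. Substituting each data point gives a linear system:
  a + b + c + d = 9
  8a + 4b + 2c + d = 46
  27a + 9b + 3c + d = 141
  64a + 16b + 4c + d = 324
Solving the system yields a = 5, b = -1, c = 5, d = 0.
So g(u) = 5u³ - u² + 5u.
Then g(-1) = -11.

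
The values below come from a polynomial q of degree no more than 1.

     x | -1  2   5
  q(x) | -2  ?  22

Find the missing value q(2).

The 2 known points determine the degree-1 polynomial uniquely.
Write q(x) = ax + b. Substituting each data point gives a linear system:
  -a + b = -2
  5a + b = 22
Solving the system yields a = 4, b = 2.
So q(x) = 4x + 2.
Then q(2) = 10.

10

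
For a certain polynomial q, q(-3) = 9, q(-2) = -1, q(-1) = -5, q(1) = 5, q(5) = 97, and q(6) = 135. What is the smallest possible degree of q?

Divided differences on the nodes -3, -2, -1, 1, 5, 6:
  order 0: 9  -1  -5  5  97  135
  order 1: -10  -4  5  23  38
  order 2: 3  3  3  3
  order 3: 0  0  0
  order 4: 0  0
  order 5: 0
The order-2 divided differences are all 3 (nonzero) and every higher order vanishes, so the data lies on a polynomial of degree exactly 2.

2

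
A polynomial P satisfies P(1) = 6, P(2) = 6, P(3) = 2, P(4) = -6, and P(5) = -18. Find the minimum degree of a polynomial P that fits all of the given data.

2

Forward differences of the values at t = 1, 2, 3, 4, 5:
  P  : 6  6  2  -6  -18
  Δ  : 0  -4  -8  -12
  Δ^2: -4  -4  -4
  Δ^3: 0  0
  Δ^4: 0
The second differences are constant (-4) and nonzero, while all higher differences vanish, so the minimal degree is 2.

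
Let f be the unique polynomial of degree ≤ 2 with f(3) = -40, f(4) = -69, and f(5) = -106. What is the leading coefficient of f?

-4

Write f(s) = as^2 + bs + c. Substituting each data point gives a linear system:
  9a + 3b + c = -40
  16a + 4b + c = -69
  25a + 5b + c = -106
Solving the system yields a = -4, b = -1, c = -1.
So f(s) = -4s² - s - 1.
The leading coefficient is -4.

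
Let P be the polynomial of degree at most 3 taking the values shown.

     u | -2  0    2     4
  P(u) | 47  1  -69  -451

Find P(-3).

151

Forward differences of the values at u = -2, 0, 2, 4:
  P  : 47  1  -69  -451
  Δ  : -46  -70  -382
  Δ^2: -24  -312
  Δ^3: -288
The third differences are constant, confirming degree 3.
Interpolating (Newton forward form) and evaluating at u = -3 gives P(-3) = 151.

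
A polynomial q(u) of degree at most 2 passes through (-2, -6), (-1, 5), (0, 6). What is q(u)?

Write q(u) = au^2 + bu + c. Substituting each data point gives a linear system:
  4a - 2b + c = -6
  a - b + c = 5
  c = 6
Solving the system yields a = -5, b = -4, c = 6.
So q(u) = -5u^2 - 4u + 6.
Check: q(0) = 6. ✓

q(u) = -5u^2 - 4u + 6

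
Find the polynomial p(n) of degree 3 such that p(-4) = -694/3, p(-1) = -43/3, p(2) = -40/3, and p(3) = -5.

p(n) = 2n^3 - 6n^2 + (1/3)n - 6

Write p(n) = an^3 + bn^2 + cn + d. Substituting each data point gives a linear system:
  -64a + 16b - 4c + d = -694/3
  -a + b - c + d = -43/3
  8a + 4b + 2c + d = -40/3
  27a + 9b + 3c + d = -5
Solving the system yields a = 2, b = -6, c = 1/3, d = -6.
So p(n) = 2n^3 - 6n^2 + (1/3)n - 6.
Check: p(-4) = -694/3. ✓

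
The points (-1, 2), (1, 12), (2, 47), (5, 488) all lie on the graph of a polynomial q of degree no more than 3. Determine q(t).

q(t) = 3t^3 + 4t^2 + 2t + 3

Write q(t) = at^3 + bt^2 + ct + d. Substituting each data point gives a linear system:
  -a + b - c + d = 2
  a + b + c + d = 12
  8a + 4b + 2c + d = 47
  125a + 25b + 5c + d = 488
Solving the system yields a = 3, b = 4, c = 2, d = 3.
So q(t) = 3t^3 + 4t^2 + 2t + 3.
Check: q(1) = 12. ✓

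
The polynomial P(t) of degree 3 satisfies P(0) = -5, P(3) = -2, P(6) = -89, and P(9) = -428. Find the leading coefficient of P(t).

-1

Write P(t) = at^3 + bt^2 + ct + d. Substituting each data point gives a linear system:
  d = -5
  27a + 9b + 3c + d = -2
  216a + 36b + 6c + d = -89
  729a + 81b + 9c + d = -428
Solving the system yields a = -1, b = 4, c = -2, d = -5.
So P(t) = -t^3 + 4t^2 - 2t - 5.
The leading coefficient is -1.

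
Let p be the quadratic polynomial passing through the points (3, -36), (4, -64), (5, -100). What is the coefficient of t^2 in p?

Write p(t) = at^2 + bt + c. Substituting each data point gives a linear system:
  9a + 3b + c = -36
  16a + 4b + c = -64
  25a + 5b + c = -100
Solving the system yields a = -4, b = 0, c = 0.
So p(t) = -4t².
The leading coefficient is -4.

-4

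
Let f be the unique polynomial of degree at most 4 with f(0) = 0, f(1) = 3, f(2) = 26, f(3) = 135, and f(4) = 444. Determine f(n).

f(n) = 2n^4 - n^3 - n^2 + 3n

Write f(n) = an^4 + bn^3 + cn^2 + dn + e. Substituting each data point gives a linear system:
  e = 0
  a + b + c + d + e = 3
  16a + 8b + 4c + 2d + e = 26
  81a + 27b + 9c + 3d + e = 135
  256a + 64b + 16c + 4d + e = 444
Solving the system yields a = 2, b = -1, c = -1, d = 3, e = 0.
So f(n) = 2n^4 - n^3 - n^2 + 3n.
Check: f(2) = 26. ✓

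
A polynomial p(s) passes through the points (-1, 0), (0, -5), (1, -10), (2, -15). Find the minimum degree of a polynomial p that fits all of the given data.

Forward differences of the values at s = -1, 0, 1, 2:
  p  : 0  -5  -10  -15
  Δ  : -5  -5  -5
  Δ^2: 0  0
  Δ^3: 0
The first differences are constant (-5) and nonzero, while all higher differences vanish, so the minimal degree is 1.

1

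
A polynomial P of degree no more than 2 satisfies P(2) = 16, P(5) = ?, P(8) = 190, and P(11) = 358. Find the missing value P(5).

76

On equispaced nodes a degree-2 polynomial has vanishing third forward difference, so
  - P(2) + 3·P(5) - 3·P(8) + P(11) = 0.
Substituting the known values and solving for P(5):
  3·P(5) = 228
  P(5) = 76.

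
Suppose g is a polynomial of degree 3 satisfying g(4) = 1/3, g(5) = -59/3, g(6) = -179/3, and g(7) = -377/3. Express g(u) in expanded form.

Write g(u) = au^3 + bu^2 + cu + d. Substituting each data point gives a linear system:
  64a + 16b + 4c + d = 1/3
  125a + 25b + 5c + d = -59/3
  216a + 36b + 6c + d = -179/3
  343a + 49b + 7c + d = -377/3
Solving the system yields a = -1, b = 5, c = -4, d = 1/3.
So g(u) = -u³ + 5u² - 4u + 1/3.
Check: g(5) = -59/3. ✓

g(u) = -u^3 + 5u^2 - 4u + 1/3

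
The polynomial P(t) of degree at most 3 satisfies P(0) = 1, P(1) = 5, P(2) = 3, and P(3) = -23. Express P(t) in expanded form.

P(t) = -3t^3 + 6t^2 + t + 1

Write P(t) = at^3 + bt^2 + ct + d. Substituting each data point gives a linear system:
  d = 1
  a + b + c + d = 5
  8a + 4b + 2c + d = 3
  27a + 9b + 3c + d = -23
Solving the system yields a = -3, b = 6, c = 1, d = 1.
So P(t) = -3t³ + 6t² + t + 1.
Check: P(3) = -23. ✓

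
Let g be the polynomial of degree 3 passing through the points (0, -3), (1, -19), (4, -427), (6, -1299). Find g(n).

g(n) = -5n^3 - 5n^2 - 6n - 3

Using the Lagrange interpolation formula with nodes 0, 1, 4, 6:
  L_0(n) = (n - 1)(n - 4)(n - 6) / -24
  L_1(n) = n(n - 4)(n - 6) / 15
  L_2(n) = n(n - 1)(n - 6) / -24
  L_3(n) = n(n - 1)(n - 4) / 60
Then g(n) = -3·L_0(n) - 19·L_1(n) - 427·L_2(n) - 1299·L_3(n).
Expanding and collecting terms gives g(n) = -5n³ - 5n² - 6n - 3.
Check: g(0) = -3. ✓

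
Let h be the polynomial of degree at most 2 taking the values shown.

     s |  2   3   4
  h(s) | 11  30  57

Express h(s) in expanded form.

h(s) = 4s^2 - s - 3

Write h(s) = as^2 + bs + c. Substituting each data point gives a linear system:
  4a + 2b + c = 11
  9a + 3b + c = 30
  16a + 4b + c = 57
Solving the system yields a = 4, b = -1, c = -3.
So h(s) = 4s² - s - 3.
Check: h(4) = 57. ✓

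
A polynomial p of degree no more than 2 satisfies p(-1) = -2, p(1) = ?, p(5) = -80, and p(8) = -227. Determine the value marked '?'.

The 3 known points determine the degree-2 polynomial uniquely.
Write p(n) = an^2 + bn + c. Substituting each data point gives a linear system:
  a - b + c = -2
  25a + 5b + c = -80
  64a + 8b + c = -227
Solving the system yields a = -4, b = 3, c = 5.
So p(n) = -4n^2 + 3n + 5.
Then p(1) = 4.

4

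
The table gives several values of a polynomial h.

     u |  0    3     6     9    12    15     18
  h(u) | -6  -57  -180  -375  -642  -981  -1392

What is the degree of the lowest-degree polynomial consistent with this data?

Forward differences of the values at u = 0, 3, 6, 9, 12, 15, 18:
  h  : -6  -57  -180  -375  -642  -981  -1392
  Δ  : -51  -123  -195  -267  -339  -411
  Δ^2: -72  -72  -72  -72  -72
  Δ^3: 0  0  0  0
  Δ^4: 0  0  0
  Δ^5: 0  0
  Δ^6: 0
The second differences are constant (-72) and nonzero, while all higher differences vanish, so the minimal degree is 2.

2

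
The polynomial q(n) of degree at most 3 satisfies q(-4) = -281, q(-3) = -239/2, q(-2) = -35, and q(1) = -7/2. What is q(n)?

Using the Lagrange interpolation formula with nodes -4, -3, -2, 1:
  L_0(n) = (n + 3)(n + 2)(n - 1) / -10
  L_1(n) = (n + 4)(n + 2)(n - 1) / 4
  L_2(n) = (n + 4)(n + 3)(n - 1) / -6
  L_3(n) = (n + 4)(n + 3)(n + 2) / 60
Then q(n) = -281·L_0(n) - 239/2·L_1(n) - 35·L_2(n) - 7/2·L_3(n).
Expanding and collecting terms gives q(n) = 4n^3 - (5/2)n^2 - 4n - 1.
Check: q(-3) = -239/2. ✓

q(n) = 4n^3 - (5/2)n^2 - 4n - 1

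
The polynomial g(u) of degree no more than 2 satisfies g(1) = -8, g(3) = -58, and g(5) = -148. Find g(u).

Using the Lagrange interpolation formula with nodes 1, 3, 5:
  L_0(u) = (u - 3)(u - 5) / 8
  L_1(u) = (u - 1)(u - 5) / -4
  L_2(u) = (u - 1)(u - 3) / 8
Then g(u) = -8·L_0(u) - 58·L_1(u) - 148·L_2(u).
Expanding and collecting terms gives g(u) = -5u² - 5u + 2.
Check: g(3) = -58. ✓

g(u) = -5u^2 - 5u + 2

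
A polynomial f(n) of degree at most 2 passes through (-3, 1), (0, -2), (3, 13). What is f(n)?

f(n) = n^2 + 2n - 2

Write f(n) = an^2 + bn + c. Substituting each data point gives a linear system:
  9a - 3b + c = 1
  c = -2
  9a + 3b + c = 13
Solving the system yields a = 1, b = 2, c = -2.
So f(n) = n^2 + 2n - 2.
Check: f(0) = -2. ✓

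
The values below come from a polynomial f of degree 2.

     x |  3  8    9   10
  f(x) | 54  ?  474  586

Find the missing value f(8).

374

The 3 known points determine the degree-2 polynomial uniquely.
Write f(x) = ax^2 + bx + c. Substituting each data point gives a linear system:
  9a + 3b + c = 54
  81a + 9b + c = 474
  100a + 10b + c = 586
Solving the system yields a = 6, b = -2, c = 6.
So f(x) = 6x^2 - 2x + 6.
Then f(8) = 374.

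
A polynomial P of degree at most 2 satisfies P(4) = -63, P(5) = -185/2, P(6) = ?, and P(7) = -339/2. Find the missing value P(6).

On equispaced nodes a degree-2 polynomial has vanishing third forward difference, so
  - P(4) + 3·P(5) - 3·P(6) + P(7) = 0.
Substituting the known values and solving for P(6):
  -3·P(6) = 384
  P(6) = -128.

-128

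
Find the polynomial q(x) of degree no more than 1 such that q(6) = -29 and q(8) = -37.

Using the Lagrange interpolation formula with nodes 6, 8:
  L_0(x) = (x - 8) / -2
  L_1(x) = (x - 6) / 2
Then q(x) = -29·L_0(x) - 37·L_1(x).
Expanding and collecting terms gives q(x) = -4x - 5.
Check: q(6) = -29. ✓

q(x) = -4x - 5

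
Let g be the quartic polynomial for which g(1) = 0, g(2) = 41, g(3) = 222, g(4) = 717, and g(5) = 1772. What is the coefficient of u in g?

Write g(u) = au^4 + bu^3 + cu^2 + du + e. Substituting each data point gives a linear system:
  a + b + c + d + e = 0
  16a + 8b + 4c + 2d + e = 41
  81a + 27b + 9c + 3d + e = 222
  256a + 64b + 16c + 4d + e = 717
  625a + 125b + 25c + 5d + e = 1772
Solving the system yields a = 3, b = -1, c = 1, d = 0, e = -3.
So g(u) = 3u^4 - u^3 + u^2 - 3.
The coefficient of u is 0.

0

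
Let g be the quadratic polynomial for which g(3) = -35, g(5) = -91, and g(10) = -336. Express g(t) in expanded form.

Using the Lagrange interpolation formula with nodes 3, 5, 10:
  L_0(t) = (t - 5)(t - 10) / 14
  L_1(t) = (t - 3)(t - 10) / -10
  L_2(t) = (t - 3)(t - 5) / 35
Then g(t) = -35·L_0(t) - 91·L_1(t) - 336·L_2(t).
Expanding and collecting terms gives g(t) = -3t^2 - 4t + 4.
Check: g(5) = -91. ✓

g(t) = -3t^2 - 4t + 4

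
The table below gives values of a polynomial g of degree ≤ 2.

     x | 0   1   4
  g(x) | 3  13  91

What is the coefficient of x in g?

6

Write g(x) = ax^2 + bx + c. Substituting each data point gives a linear system:
  c = 3
  a + b + c = 13
  16a + 4b + c = 91
Solving the system yields a = 4, b = 6, c = 3.
So g(x) = 4x^2 + 6x + 3.
The coefficient of x is 6.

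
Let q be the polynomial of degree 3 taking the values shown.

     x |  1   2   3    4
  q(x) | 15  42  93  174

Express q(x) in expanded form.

Write q(x) = ax^3 + bx^2 + cx + d. Substituting each data point gives a linear system:
  a + b + c + d = 15
  8a + 4b + 2c + d = 42
  27a + 9b + 3c + d = 93
  64a + 16b + 4c + d = 174
Solving the system yields a = 1, b = 6, c = 2, d = 6.
So q(x) = x^3 + 6x^2 + 2x + 6.
Check: q(4) = 174. ✓

q(x) = x^3 + 6x^2 + 2x + 6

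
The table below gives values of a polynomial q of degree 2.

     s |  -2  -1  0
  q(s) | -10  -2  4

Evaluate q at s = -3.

Forward differences of the values at s = -2, -1, 0:
  q  : -10  -2  4
  Δ  : 8  6
  Δ^2: -2
The second differences are constant, confirming degree 2.
Interpolating (Newton forward form) and evaluating at s = -3 gives q(-3) = -20.

-20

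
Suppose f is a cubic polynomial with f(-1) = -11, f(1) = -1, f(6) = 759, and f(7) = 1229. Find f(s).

f(s) = 4s^3 - 3s^2 + s - 3

Using the Lagrange interpolation formula with nodes -1, 1, 6, 7:
  L_0(s) = (s - 1)(s - 6)(s - 7) / -112
  L_1(s) = (s + 1)(s - 6)(s - 7) / 60
  L_2(s) = (s + 1)(s - 1)(s - 7) / -35
  L_3(s) = (s + 1)(s - 1)(s - 6) / 48
Then f(s) = -11·L_0(s) - 1·L_1(s) + 759·L_2(s) + 1229·L_3(s).
Expanding and collecting terms gives f(s) = 4s^3 - 3s^2 + s - 3.
Check: f(1) = -1. ✓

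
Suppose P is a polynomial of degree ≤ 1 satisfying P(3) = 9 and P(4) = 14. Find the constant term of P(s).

-6

Write P(s) = as + b. Substituting each data point gives a linear system:
  3a + b = 9
  4a + b = 14
Solving the system yields a = 5, b = -6.
So P(s) = 5s - 6.
The constant term is -6.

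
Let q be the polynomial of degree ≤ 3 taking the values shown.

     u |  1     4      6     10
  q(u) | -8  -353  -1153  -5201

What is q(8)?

-2689

Write q(u) = au^3 + bu^2 + cu + d. Substituting each data point gives a linear system:
  a + b + c + d = -8
  64a + 16b + 4c + d = -353
  216a + 36b + 6c + d = -1153
  1000a + 100b + 10c + d = -5201
Solving the system yields a = -5, b = -2, c = 0, d = -1.
So q(u) = -5u³ - 2u² - 1.
Then q(8) = -2689.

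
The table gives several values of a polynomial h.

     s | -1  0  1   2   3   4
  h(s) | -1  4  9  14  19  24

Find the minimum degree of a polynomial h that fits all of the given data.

1

Forward differences of the values at s = -1, 0, 1, 2, 3, 4:
  h  : -1  4  9  14  19  24
  Δ  : 5  5  5  5  5
  Δ^2: 0  0  0  0
  Δ^3: 0  0  0
  Δ^4: 0  0
  Δ^5: 0
The first differences are constant (5) and nonzero, while all higher differences vanish, so the minimal degree is 1.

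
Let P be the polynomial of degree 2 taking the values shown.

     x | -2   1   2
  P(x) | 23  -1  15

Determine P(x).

Write P(x) = ax^2 + bx + c. Substituting each data point gives a linear system:
  4a - 2b + c = 23
  a + b + c = -1
  4a + 2b + c = 15
Solving the system yields a = 6, b = -2, c = -5.
So P(x) = 6x^2 - 2x - 5.
Check: P(-2) = 23. ✓

P(x) = 6x^2 - 2x - 5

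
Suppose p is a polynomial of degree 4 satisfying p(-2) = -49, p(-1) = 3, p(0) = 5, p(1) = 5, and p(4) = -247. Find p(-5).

Using the Lagrange interpolation formula with nodes -2, -1, 0, 1, 4:
  L_0(n) = (n + 1)n(n - 1)(n - 4) / 36
  L_1(n) = (n + 2)n(n - 1)(n - 4) / -10
  L_2(n) = (n + 2)(n + 1)(n - 1)(n - 4) / 8
  L_3(n) = (n + 2)(n + 1)n(n - 4) / -18
  L_4(n) = (n + 2)(n + 1)n(n - 1) / 360
Then p(n) = -49·L_0(n) + 3·L_1(n) + 5·L_2(n) + 5·L_3(n) - 247·L_4(n).
Expanding and collecting terms gives p(n) = -2n^4 + 4n^3 + n^2 - 3n + 5.
Evaluating at n = -5: p(-5) = -1705.

-1705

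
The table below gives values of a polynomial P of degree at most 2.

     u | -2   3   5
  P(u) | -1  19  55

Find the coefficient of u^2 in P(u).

Write P(u) = au^2 + bu + c. Substituting each data point gives a linear system:
  4a - 2b + c = -1
  9a + 3b + c = 19
  25a + 5b + c = 55
Solving the system yields a = 2, b = 2, c = -5.
So P(u) = 2u² + 2u - 5.
The leading coefficient is 2.

2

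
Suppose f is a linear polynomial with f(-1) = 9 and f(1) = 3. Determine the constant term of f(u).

6

Write f(u) = au + b. Substituting each data point gives a linear system:
  -a + b = 9
  a + b = 3
Solving the system yields a = -3, b = 6.
So f(u) = -3u + 6.
The constant term is 6.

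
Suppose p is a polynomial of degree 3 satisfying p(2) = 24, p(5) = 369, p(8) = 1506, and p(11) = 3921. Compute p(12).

5094

Using the Lagrange interpolation formula with nodes 2, 5, 8, 11:
  L_0(x) = (x - 5)(x - 8)(x - 11) / -162
  L_1(x) = (x - 2)(x - 8)(x - 11) / 54
  L_2(x) = (x - 2)(x - 5)(x - 11) / -54
  L_3(x) = (x - 2)(x - 5)(x - 8) / 162
Then p(x) = 24·L_0(x) + 369·L_1(x) + 1506·L_2(x) + 3921·L_3(x).
Expanding and collecting terms gives p(x) = 3x^3 - x^2 + 5x - 6.
Evaluating at x = 12: p(12) = 5094.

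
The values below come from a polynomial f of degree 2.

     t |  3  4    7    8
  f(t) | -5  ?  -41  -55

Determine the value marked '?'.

-11

The 3 known points determine the degree-2 polynomial uniquely.
Write f(t) = at^2 + bt + c. Substituting each data point gives a linear system:
  9a + 3b + c = -5
  49a + 7b + c = -41
  64a + 8b + c = -55
Solving the system yields a = -1, b = 1, c = 1.
So f(t) = -t^2 + t + 1.
Then f(4) = -11.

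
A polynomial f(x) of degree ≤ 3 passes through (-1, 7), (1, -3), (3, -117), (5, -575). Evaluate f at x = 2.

-32

Using the Lagrange interpolation formula with nodes -1, 1, 3, 5:
  L_0(x) = (x - 1)(x - 3)(x - 5) / -48
  L_1(x) = (x + 1)(x - 3)(x - 5) / 16
  L_2(x) = (x + 1)(x - 1)(x - 5) / -16
  L_3(x) = (x + 1)(x - 1)(x - 3) / 48
Then f(x) = 7·L_0(x) - 3·L_1(x) - 117·L_2(x) - 575·L_3(x).
Expanding and collecting terms gives f(x) = -5x³ + 2x².
Evaluating at x = 2: f(2) = -32.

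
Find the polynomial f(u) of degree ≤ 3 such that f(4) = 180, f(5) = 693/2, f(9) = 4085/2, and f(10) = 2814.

f(u) = 3u^3 - (5/2)u^2 + 6u + 4

Write f(u) = au^3 + bu^2 + cu + d. Substituting each data point gives a linear system:
  64a + 16b + 4c + d = 180
  125a + 25b + 5c + d = 693/2
  729a + 81b + 9c + d = 4085/2
  1000a + 100b + 10c + d = 2814
Solving the system yields a = 3, b = -5/2, c = 6, d = 4.
So f(u) = 3u^3 - (5/2)u^2 + 6u + 4.
Check: f(9) = 4085/2. ✓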